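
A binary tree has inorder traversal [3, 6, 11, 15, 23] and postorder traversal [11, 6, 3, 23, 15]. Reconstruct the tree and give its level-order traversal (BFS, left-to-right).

Inorder:   [3, 6, 11, 15, 23]
Postorder: [11, 6, 3, 23, 15]
Algorithm: postorder visits root last, so walk postorder right-to-left;
each value is the root of the current inorder slice — split it at that
value, recurse on the right subtree first, then the left.
Recursive splits:
  root=15; inorder splits into left=[3, 6, 11], right=[23]
  root=23; inorder splits into left=[], right=[]
  root=3; inorder splits into left=[], right=[6, 11]
  root=6; inorder splits into left=[], right=[11]
  root=11; inorder splits into left=[], right=[]
Reconstructed level-order: [15, 3, 23, 6, 11]


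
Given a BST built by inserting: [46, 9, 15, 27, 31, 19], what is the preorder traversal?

Tree insertion order: [46, 9, 15, 27, 31, 19]
Tree (level-order array): [46, 9, None, None, 15, None, 27, 19, 31]
Preorder traversal: [46, 9, 15, 27, 19, 31]


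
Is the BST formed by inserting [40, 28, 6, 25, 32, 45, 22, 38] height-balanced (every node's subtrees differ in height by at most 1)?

Tree (level-order array): [40, 28, 45, 6, 32, None, None, None, 25, None, 38, 22]
Definition: a tree is height-balanced if, at every node, |h(left) - h(right)| <= 1 (empty subtree has height -1).
Bottom-up per-node check:
  node 22: h_left=-1, h_right=-1, diff=0 [OK], height=0
  node 25: h_left=0, h_right=-1, diff=1 [OK], height=1
  node 6: h_left=-1, h_right=1, diff=2 [FAIL (|-1-1|=2 > 1)], height=2
  node 38: h_left=-1, h_right=-1, diff=0 [OK], height=0
  node 32: h_left=-1, h_right=0, diff=1 [OK], height=1
  node 28: h_left=2, h_right=1, diff=1 [OK], height=3
  node 45: h_left=-1, h_right=-1, diff=0 [OK], height=0
  node 40: h_left=3, h_right=0, diff=3 [FAIL (|3-0|=3 > 1)], height=4
Node 6 violates the condition: |-1 - 1| = 2 > 1.
Result: Not balanced


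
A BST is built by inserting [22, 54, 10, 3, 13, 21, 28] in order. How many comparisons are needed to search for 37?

Search path for 37: 22 -> 54 -> 28
Found: False
Comparisons: 3


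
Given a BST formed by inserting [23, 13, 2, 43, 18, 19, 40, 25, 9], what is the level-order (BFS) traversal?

Tree insertion order: [23, 13, 2, 43, 18, 19, 40, 25, 9]
Tree (level-order array): [23, 13, 43, 2, 18, 40, None, None, 9, None, 19, 25]
BFS from the root, enqueuing left then right child of each popped node:
  queue [23] -> pop 23, enqueue [13, 43], visited so far: [23]
  queue [13, 43] -> pop 13, enqueue [2, 18], visited so far: [23, 13]
  queue [43, 2, 18] -> pop 43, enqueue [40], visited so far: [23, 13, 43]
  queue [2, 18, 40] -> pop 2, enqueue [9], visited so far: [23, 13, 43, 2]
  queue [18, 40, 9] -> pop 18, enqueue [19], visited so far: [23, 13, 43, 2, 18]
  queue [40, 9, 19] -> pop 40, enqueue [25], visited so far: [23, 13, 43, 2, 18, 40]
  queue [9, 19, 25] -> pop 9, enqueue [none], visited so far: [23, 13, 43, 2, 18, 40, 9]
  queue [19, 25] -> pop 19, enqueue [none], visited so far: [23, 13, 43, 2, 18, 40, 9, 19]
  queue [25] -> pop 25, enqueue [none], visited so far: [23, 13, 43, 2, 18, 40, 9, 19, 25]
Result: [23, 13, 43, 2, 18, 40, 9, 19, 25]


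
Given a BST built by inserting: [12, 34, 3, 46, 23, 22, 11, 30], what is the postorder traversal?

Tree insertion order: [12, 34, 3, 46, 23, 22, 11, 30]
Tree (level-order array): [12, 3, 34, None, 11, 23, 46, None, None, 22, 30]
Postorder traversal: [11, 3, 22, 30, 23, 46, 34, 12]


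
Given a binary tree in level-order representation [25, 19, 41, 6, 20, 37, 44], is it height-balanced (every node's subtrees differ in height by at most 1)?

Tree (level-order array): [25, 19, 41, 6, 20, 37, 44]
Definition: a tree is height-balanced if, at every node, |h(left) - h(right)| <= 1 (empty subtree has height -1).
Bottom-up per-node check:
  node 6: h_left=-1, h_right=-1, diff=0 [OK], height=0
  node 20: h_left=-1, h_right=-1, diff=0 [OK], height=0
  node 19: h_left=0, h_right=0, diff=0 [OK], height=1
  node 37: h_left=-1, h_right=-1, diff=0 [OK], height=0
  node 44: h_left=-1, h_right=-1, diff=0 [OK], height=0
  node 41: h_left=0, h_right=0, diff=0 [OK], height=1
  node 25: h_left=1, h_right=1, diff=0 [OK], height=2
All nodes satisfy the balance condition.
Result: Balanced


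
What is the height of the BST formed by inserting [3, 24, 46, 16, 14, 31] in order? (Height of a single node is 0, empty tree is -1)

Insertion order: [3, 24, 46, 16, 14, 31]
Tree (level-order array): [3, None, 24, 16, 46, 14, None, 31]
Compute height bottom-up (empty subtree = -1):
  height(14) = 1 + max(-1, -1) = 0
  height(16) = 1 + max(0, -1) = 1
  height(31) = 1 + max(-1, -1) = 0
  height(46) = 1 + max(0, -1) = 1
  height(24) = 1 + max(1, 1) = 2
  height(3) = 1 + max(-1, 2) = 3
Height = 3


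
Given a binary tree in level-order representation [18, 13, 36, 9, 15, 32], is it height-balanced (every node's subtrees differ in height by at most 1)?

Tree (level-order array): [18, 13, 36, 9, 15, 32]
Definition: a tree is height-balanced if, at every node, |h(left) - h(right)| <= 1 (empty subtree has height -1).
Bottom-up per-node check:
  node 9: h_left=-1, h_right=-1, diff=0 [OK], height=0
  node 15: h_left=-1, h_right=-1, diff=0 [OK], height=0
  node 13: h_left=0, h_right=0, diff=0 [OK], height=1
  node 32: h_left=-1, h_right=-1, diff=0 [OK], height=0
  node 36: h_left=0, h_right=-1, diff=1 [OK], height=1
  node 18: h_left=1, h_right=1, diff=0 [OK], height=2
All nodes satisfy the balance condition.
Result: Balanced


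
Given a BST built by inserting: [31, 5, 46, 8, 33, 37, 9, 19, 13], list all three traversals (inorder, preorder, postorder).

Tree insertion order: [31, 5, 46, 8, 33, 37, 9, 19, 13]
Tree (level-order array): [31, 5, 46, None, 8, 33, None, None, 9, None, 37, None, 19, None, None, 13]
Inorder (L, root, R): [5, 8, 9, 13, 19, 31, 33, 37, 46]
Preorder (root, L, R): [31, 5, 8, 9, 19, 13, 46, 33, 37]
Postorder (L, R, root): [13, 19, 9, 8, 5, 37, 33, 46, 31]


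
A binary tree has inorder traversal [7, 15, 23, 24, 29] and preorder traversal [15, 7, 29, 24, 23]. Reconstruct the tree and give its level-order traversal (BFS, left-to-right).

Inorder:  [7, 15, 23, 24, 29]
Preorder: [15, 7, 29, 24, 23]
Algorithm: preorder visits root first, so consume preorder in order;
for each root, split the current inorder slice at that value into
left-subtree inorder and right-subtree inorder, then recurse.
Recursive splits:
  root=15; inorder splits into left=[7], right=[23, 24, 29]
  root=7; inorder splits into left=[], right=[]
  root=29; inorder splits into left=[23, 24], right=[]
  root=24; inorder splits into left=[23], right=[]
  root=23; inorder splits into left=[], right=[]
Reconstructed level-order: [15, 7, 29, 24, 23]


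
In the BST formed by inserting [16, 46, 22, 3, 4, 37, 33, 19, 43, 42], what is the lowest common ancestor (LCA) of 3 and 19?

Tree insertion order: [16, 46, 22, 3, 4, 37, 33, 19, 43, 42]
Tree (level-order array): [16, 3, 46, None, 4, 22, None, None, None, 19, 37, None, None, 33, 43, None, None, 42]
In a BST, the LCA of p=3, q=19 is the first node v on the
root-to-leaf path with p <= v <= q (go left if both < v, right if both > v).
Walk from root:
  at 16: 3 <= 16 <= 19, this is the LCA
LCA = 16


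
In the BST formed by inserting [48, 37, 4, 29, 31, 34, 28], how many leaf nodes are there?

Tree built from: [48, 37, 4, 29, 31, 34, 28]
Tree (level-order array): [48, 37, None, 4, None, None, 29, 28, 31, None, None, None, 34]
Rule: A leaf has 0 children.
Per-node child counts:
  node 48: 1 child(ren)
  node 37: 1 child(ren)
  node 4: 1 child(ren)
  node 29: 2 child(ren)
  node 28: 0 child(ren)
  node 31: 1 child(ren)
  node 34: 0 child(ren)
Matching nodes: [28, 34]
Count of leaf nodes: 2


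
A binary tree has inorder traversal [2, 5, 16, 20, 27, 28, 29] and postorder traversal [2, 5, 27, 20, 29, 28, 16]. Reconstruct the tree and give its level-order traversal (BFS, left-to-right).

Inorder:   [2, 5, 16, 20, 27, 28, 29]
Postorder: [2, 5, 27, 20, 29, 28, 16]
Algorithm: postorder visits root last, so walk postorder right-to-left;
each value is the root of the current inorder slice — split it at that
value, recurse on the right subtree first, then the left.
Recursive splits:
  root=16; inorder splits into left=[2, 5], right=[20, 27, 28, 29]
  root=28; inorder splits into left=[20, 27], right=[29]
  root=29; inorder splits into left=[], right=[]
  root=20; inorder splits into left=[], right=[27]
  root=27; inorder splits into left=[], right=[]
  root=5; inorder splits into left=[2], right=[]
  root=2; inorder splits into left=[], right=[]
Reconstructed level-order: [16, 5, 28, 2, 20, 29, 27]


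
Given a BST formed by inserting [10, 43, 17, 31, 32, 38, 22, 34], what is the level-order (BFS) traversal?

Tree insertion order: [10, 43, 17, 31, 32, 38, 22, 34]
Tree (level-order array): [10, None, 43, 17, None, None, 31, 22, 32, None, None, None, 38, 34]
BFS from the root, enqueuing left then right child of each popped node:
  queue [10] -> pop 10, enqueue [43], visited so far: [10]
  queue [43] -> pop 43, enqueue [17], visited so far: [10, 43]
  queue [17] -> pop 17, enqueue [31], visited so far: [10, 43, 17]
  queue [31] -> pop 31, enqueue [22, 32], visited so far: [10, 43, 17, 31]
  queue [22, 32] -> pop 22, enqueue [none], visited so far: [10, 43, 17, 31, 22]
  queue [32] -> pop 32, enqueue [38], visited so far: [10, 43, 17, 31, 22, 32]
  queue [38] -> pop 38, enqueue [34], visited so far: [10, 43, 17, 31, 22, 32, 38]
  queue [34] -> pop 34, enqueue [none], visited so far: [10, 43, 17, 31, 22, 32, 38, 34]
Result: [10, 43, 17, 31, 22, 32, 38, 34]


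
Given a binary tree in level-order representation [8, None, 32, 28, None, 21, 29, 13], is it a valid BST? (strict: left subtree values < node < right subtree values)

Level-order array: [8, None, 32, 28, None, 21, 29, 13]
Validate using subtree bounds (lo, hi): at each node, require lo < value < hi,
then recurse left with hi=value and right with lo=value.
Preorder trace (stopping at first violation):
  at node 8 with bounds (-inf, +inf): OK
  at node 32 with bounds (8, +inf): OK
  at node 28 with bounds (8, 32): OK
  at node 21 with bounds (8, 28): OK
  at node 13 with bounds (8, 21): OK
  at node 29 with bounds (28, 32): OK
No violation found at any node.
Result: Valid BST


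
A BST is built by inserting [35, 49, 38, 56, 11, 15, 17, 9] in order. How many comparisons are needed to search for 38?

Search path for 38: 35 -> 49 -> 38
Found: True
Comparisons: 3


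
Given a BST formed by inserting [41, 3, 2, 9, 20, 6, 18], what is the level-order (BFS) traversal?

Tree insertion order: [41, 3, 2, 9, 20, 6, 18]
Tree (level-order array): [41, 3, None, 2, 9, None, None, 6, 20, None, None, 18]
BFS from the root, enqueuing left then right child of each popped node:
  queue [41] -> pop 41, enqueue [3], visited so far: [41]
  queue [3] -> pop 3, enqueue [2, 9], visited so far: [41, 3]
  queue [2, 9] -> pop 2, enqueue [none], visited so far: [41, 3, 2]
  queue [9] -> pop 9, enqueue [6, 20], visited so far: [41, 3, 2, 9]
  queue [6, 20] -> pop 6, enqueue [none], visited so far: [41, 3, 2, 9, 6]
  queue [20] -> pop 20, enqueue [18], visited so far: [41, 3, 2, 9, 6, 20]
  queue [18] -> pop 18, enqueue [none], visited so far: [41, 3, 2, 9, 6, 20, 18]
Result: [41, 3, 2, 9, 6, 20, 18]


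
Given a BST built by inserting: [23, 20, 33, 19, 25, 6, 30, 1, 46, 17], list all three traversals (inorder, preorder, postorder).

Tree insertion order: [23, 20, 33, 19, 25, 6, 30, 1, 46, 17]
Tree (level-order array): [23, 20, 33, 19, None, 25, 46, 6, None, None, 30, None, None, 1, 17]
Inorder (L, root, R): [1, 6, 17, 19, 20, 23, 25, 30, 33, 46]
Preorder (root, L, R): [23, 20, 19, 6, 1, 17, 33, 25, 30, 46]
Postorder (L, R, root): [1, 17, 6, 19, 20, 30, 25, 46, 33, 23]


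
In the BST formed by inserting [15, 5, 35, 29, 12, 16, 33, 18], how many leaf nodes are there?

Tree built from: [15, 5, 35, 29, 12, 16, 33, 18]
Tree (level-order array): [15, 5, 35, None, 12, 29, None, None, None, 16, 33, None, 18]
Rule: A leaf has 0 children.
Per-node child counts:
  node 15: 2 child(ren)
  node 5: 1 child(ren)
  node 12: 0 child(ren)
  node 35: 1 child(ren)
  node 29: 2 child(ren)
  node 16: 1 child(ren)
  node 18: 0 child(ren)
  node 33: 0 child(ren)
Matching nodes: [12, 18, 33]
Count of leaf nodes: 3


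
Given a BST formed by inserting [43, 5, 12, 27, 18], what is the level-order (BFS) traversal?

Tree insertion order: [43, 5, 12, 27, 18]
Tree (level-order array): [43, 5, None, None, 12, None, 27, 18]
BFS from the root, enqueuing left then right child of each popped node:
  queue [43] -> pop 43, enqueue [5], visited so far: [43]
  queue [5] -> pop 5, enqueue [12], visited so far: [43, 5]
  queue [12] -> pop 12, enqueue [27], visited so far: [43, 5, 12]
  queue [27] -> pop 27, enqueue [18], visited so far: [43, 5, 12, 27]
  queue [18] -> pop 18, enqueue [none], visited so far: [43, 5, 12, 27, 18]
Result: [43, 5, 12, 27, 18]


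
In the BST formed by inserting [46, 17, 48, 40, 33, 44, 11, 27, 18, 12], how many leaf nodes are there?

Tree built from: [46, 17, 48, 40, 33, 44, 11, 27, 18, 12]
Tree (level-order array): [46, 17, 48, 11, 40, None, None, None, 12, 33, 44, None, None, 27, None, None, None, 18]
Rule: A leaf has 0 children.
Per-node child counts:
  node 46: 2 child(ren)
  node 17: 2 child(ren)
  node 11: 1 child(ren)
  node 12: 0 child(ren)
  node 40: 2 child(ren)
  node 33: 1 child(ren)
  node 27: 1 child(ren)
  node 18: 0 child(ren)
  node 44: 0 child(ren)
  node 48: 0 child(ren)
Matching nodes: [12, 18, 44, 48]
Count of leaf nodes: 4


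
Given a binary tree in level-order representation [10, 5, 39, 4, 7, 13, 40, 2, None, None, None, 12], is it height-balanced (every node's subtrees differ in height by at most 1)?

Tree (level-order array): [10, 5, 39, 4, 7, 13, 40, 2, None, None, None, 12]
Definition: a tree is height-balanced if, at every node, |h(left) - h(right)| <= 1 (empty subtree has height -1).
Bottom-up per-node check:
  node 2: h_left=-1, h_right=-1, diff=0 [OK], height=0
  node 4: h_left=0, h_right=-1, diff=1 [OK], height=1
  node 7: h_left=-1, h_right=-1, diff=0 [OK], height=0
  node 5: h_left=1, h_right=0, diff=1 [OK], height=2
  node 12: h_left=-1, h_right=-1, diff=0 [OK], height=0
  node 13: h_left=0, h_right=-1, diff=1 [OK], height=1
  node 40: h_left=-1, h_right=-1, diff=0 [OK], height=0
  node 39: h_left=1, h_right=0, diff=1 [OK], height=2
  node 10: h_left=2, h_right=2, diff=0 [OK], height=3
All nodes satisfy the balance condition.
Result: Balanced


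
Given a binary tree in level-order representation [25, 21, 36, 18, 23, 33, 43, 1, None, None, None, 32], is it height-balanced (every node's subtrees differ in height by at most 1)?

Tree (level-order array): [25, 21, 36, 18, 23, 33, 43, 1, None, None, None, 32]
Definition: a tree is height-balanced if, at every node, |h(left) - h(right)| <= 1 (empty subtree has height -1).
Bottom-up per-node check:
  node 1: h_left=-1, h_right=-1, diff=0 [OK], height=0
  node 18: h_left=0, h_right=-1, diff=1 [OK], height=1
  node 23: h_left=-1, h_right=-1, diff=0 [OK], height=0
  node 21: h_left=1, h_right=0, diff=1 [OK], height=2
  node 32: h_left=-1, h_right=-1, diff=0 [OK], height=0
  node 33: h_left=0, h_right=-1, diff=1 [OK], height=1
  node 43: h_left=-1, h_right=-1, diff=0 [OK], height=0
  node 36: h_left=1, h_right=0, diff=1 [OK], height=2
  node 25: h_left=2, h_right=2, diff=0 [OK], height=3
All nodes satisfy the balance condition.
Result: Balanced


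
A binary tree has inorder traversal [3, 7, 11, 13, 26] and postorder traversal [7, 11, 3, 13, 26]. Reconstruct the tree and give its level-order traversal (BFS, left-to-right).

Inorder:   [3, 7, 11, 13, 26]
Postorder: [7, 11, 3, 13, 26]
Algorithm: postorder visits root last, so walk postorder right-to-left;
each value is the root of the current inorder slice — split it at that
value, recurse on the right subtree first, then the left.
Recursive splits:
  root=26; inorder splits into left=[3, 7, 11, 13], right=[]
  root=13; inorder splits into left=[3, 7, 11], right=[]
  root=3; inorder splits into left=[], right=[7, 11]
  root=11; inorder splits into left=[7], right=[]
  root=7; inorder splits into left=[], right=[]
Reconstructed level-order: [26, 13, 3, 11, 7]


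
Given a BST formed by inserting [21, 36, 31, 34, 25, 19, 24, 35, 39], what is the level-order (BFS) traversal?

Tree insertion order: [21, 36, 31, 34, 25, 19, 24, 35, 39]
Tree (level-order array): [21, 19, 36, None, None, 31, 39, 25, 34, None, None, 24, None, None, 35]
BFS from the root, enqueuing left then right child of each popped node:
  queue [21] -> pop 21, enqueue [19, 36], visited so far: [21]
  queue [19, 36] -> pop 19, enqueue [none], visited so far: [21, 19]
  queue [36] -> pop 36, enqueue [31, 39], visited so far: [21, 19, 36]
  queue [31, 39] -> pop 31, enqueue [25, 34], visited so far: [21, 19, 36, 31]
  queue [39, 25, 34] -> pop 39, enqueue [none], visited so far: [21, 19, 36, 31, 39]
  queue [25, 34] -> pop 25, enqueue [24], visited so far: [21, 19, 36, 31, 39, 25]
  queue [34, 24] -> pop 34, enqueue [35], visited so far: [21, 19, 36, 31, 39, 25, 34]
  queue [24, 35] -> pop 24, enqueue [none], visited so far: [21, 19, 36, 31, 39, 25, 34, 24]
  queue [35] -> pop 35, enqueue [none], visited so far: [21, 19, 36, 31, 39, 25, 34, 24, 35]
Result: [21, 19, 36, 31, 39, 25, 34, 24, 35]


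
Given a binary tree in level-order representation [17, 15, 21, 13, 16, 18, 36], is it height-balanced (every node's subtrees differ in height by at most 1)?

Tree (level-order array): [17, 15, 21, 13, 16, 18, 36]
Definition: a tree is height-balanced if, at every node, |h(left) - h(right)| <= 1 (empty subtree has height -1).
Bottom-up per-node check:
  node 13: h_left=-1, h_right=-1, diff=0 [OK], height=0
  node 16: h_left=-1, h_right=-1, diff=0 [OK], height=0
  node 15: h_left=0, h_right=0, diff=0 [OK], height=1
  node 18: h_left=-1, h_right=-1, diff=0 [OK], height=0
  node 36: h_left=-1, h_right=-1, diff=0 [OK], height=0
  node 21: h_left=0, h_right=0, diff=0 [OK], height=1
  node 17: h_left=1, h_right=1, diff=0 [OK], height=2
All nodes satisfy the balance condition.
Result: Balanced


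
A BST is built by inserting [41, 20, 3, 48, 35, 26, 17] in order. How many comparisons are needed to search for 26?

Search path for 26: 41 -> 20 -> 35 -> 26
Found: True
Comparisons: 4


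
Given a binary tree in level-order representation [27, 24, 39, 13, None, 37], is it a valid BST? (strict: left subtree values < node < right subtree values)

Level-order array: [27, 24, 39, 13, None, 37]
Validate using subtree bounds (lo, hi): at each node, require lo < value < hi,
then recurse left with hi=value and right with lo=value.
Preorder trace (stopping at first violation):
  at node 27 with bounds (-inf, +inf): OK
  at node 24 with bounds (-inf, 27): OK
  at node 13 with bounds (-inf, 24): OK
  at node 39 with bounds (27, +inf): OK
  at node 37 with bounds (27, 39): OK
No violation found at any node.
Result: Valid BST


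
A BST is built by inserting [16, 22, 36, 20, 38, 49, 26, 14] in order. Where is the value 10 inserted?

Starting tree (level order): [16, 14, 22, None, None, 20, 36, None, None, 26, 38, None, None, None, 49]
Insertion path: 16 -> 14
Result: insert 10 as left child of 14
Final tree (level order): [16, 14, 22, 10, None, 20, 36, None, None, None, None, 26, 38, None, None, None, 49]


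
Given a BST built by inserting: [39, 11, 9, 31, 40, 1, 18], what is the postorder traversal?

Tree insertion order: [39, 11, 9, 31, 40, 1, 18]
Tree (level-order array): [39, 11, 40, 9, 31, None, None, 1, None, 18]
Postorder traversal: [1, 9, 18, 31, 11, 40, 39]


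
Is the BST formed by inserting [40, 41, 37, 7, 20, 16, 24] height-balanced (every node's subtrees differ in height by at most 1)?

Tree (level-order array): [40, 37, 41, 7, None, None, None, None, 20, 16, 24]
Definition: a tree is height-balanced if, at every node, |h(left) - h(right)| <= 1 (empty subtree has height -1).
Bottom-up per-node check:
  node 16: h_left=-1, h_right=-1, diff=0 [OK], height=0
  node 24: h_left=-1, h_right=-1, diff=0 [OK], height=0
  node 20: h_left=0, h_right=0, diff=0 [OK], height=1
  node 7: h_left=-1, h_right=1, diff=2 [FAIL (|-1-1|=2 > 1)], height=2
  node 37: h_left=2, h_right=-1, diff=3 [FAIL (|2--1|=3 > 1)], height=3
  node 41: h_left=-1, h_right=-1, diff=0 [OK], height=0
  node 40: h_left=3, h_right=0, diff=3 [FAIL (|3-0|=3 > 1)], height=4
Node 7 violates the condition: |-1 - 1| = 2 > 1.
Result: Not balanced


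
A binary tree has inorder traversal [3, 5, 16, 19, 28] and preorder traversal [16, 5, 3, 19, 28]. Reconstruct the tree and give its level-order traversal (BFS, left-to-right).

Inorder:  [3, 5, 16, 19, 28]
Preorder: [16, 5, 3, 19, 28]
Algorithm: preorder visits root first, so consume preorder in order;
for each root, split the current inorder slice at that value into
left-subtree inorder and right-subtree inorder, then recurse.
Recursive splits:
  root=16; inorder splits into left=[3, 5], right=[19, 28]
  root=5; inorder splits into left=[3], right=[]
  root=3; inorder splits into left=[], right=[]
  root=19; inorder splits into left=[], right=[28]
  root=28; inorder splits into left=[], right=[]
Reconstructed level-order: [16, 5, 19, 3, 28]


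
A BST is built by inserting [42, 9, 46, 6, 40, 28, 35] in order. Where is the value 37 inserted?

Starting tree (level order): [42, 9, 46, 6, 40, None, None, None, None, 28, None, None, 35]
Insertion path: 42 -> 9 -> 40 -> 28 -> 35
Result: insert 37 as right child of 35
Final tree (level order): [42, 9, 46, 6, 40, None, None, None, None, 28, None, None, 35, None, 37]


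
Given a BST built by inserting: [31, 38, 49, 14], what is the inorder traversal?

Tree insertion order: [31, 38, 49, 14]
Tree (level-order array): [31, 14, 38, None, None, None, 49]
Inorder traversal: [14, 31, 38, 49]


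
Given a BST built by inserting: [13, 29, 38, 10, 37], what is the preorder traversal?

Tree insertion order: [13, 29, 38, 10, 37]
Tree (level-order array): [13, 10, 29, None, None, None, 38, 37]
Preorder traversal: [13, 10, 29, 38, 37]


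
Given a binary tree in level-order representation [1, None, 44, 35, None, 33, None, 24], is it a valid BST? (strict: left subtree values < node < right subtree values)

Level-order array: [1, None, 44, 35, None, 33, None, 24]
Validate using subtree bounds (lo, hi): at each node, require lo < value < hi,
then recurse left with hi=value and right with lo=value.
Preorder trace (stopping at first violation):
  at node 1 with bounds (-inf, +inf): OK
  at node 44 with bounds (1, +inf): OK
  at node 35 with bounds (1, 44): OK
  at node 33 with bounds (1, 35): OK
  at node 24 with bounds (1, 33): OK
No violation found at any node.
Result: Valid BST


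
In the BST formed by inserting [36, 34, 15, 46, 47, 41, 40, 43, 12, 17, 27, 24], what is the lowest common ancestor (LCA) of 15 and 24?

Tree insertion order: [36, 34, 15, 46, 47, 41, 40, 43, 12, 17, 27, 24]
Tree (level-order array): [36, 34, 46, 15, None, 41, 47, 12, 17, 40, 43, None, None, None, None, None, 27, None, None, None, None, 24]
In a BST, the LCA of p=15, q=24 is the first node v on the
root-to-leaf path with p <= v <= q (go left if both < v, right if both > v).
Walk from root:
  at 36: both 15 and 24 < 36, go left
  at 34: both 15 and 24 < 34, go left
  at 15: 15 <= 15 <= 24, this is the LCA
LCA = 15


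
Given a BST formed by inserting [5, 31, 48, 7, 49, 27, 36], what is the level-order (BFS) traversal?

Tree insertion order: [5, 31, 48, 7, 49, 27, 36]
Tree (level-order array): [5, None, 31, 7, 48, None, 27, 36, 49]
BFS from the root, enqueuing left then right child of each popped node:
  queue [5] -> pop 5, enqueue [31], visited so far: [5]
  queue [31] -> pop 31, enqueue [7, 48], visited so far: [5, 31]
  queue [7, 48] -> pop 7, enqueue [27], visited so far: [5, 31, 7]
  queue [48, 27] -> pop 48, enqueue [36, 49], visited so far: [5, 31, 7, 48]
  queue [27, 36, 49] -> pop 27, enqueue [none], visited so far: [5, 31, 7, 48, 27]
  queue [36, 49] -> pop 36, enqueue [none], visited so far: [5, 31, 7, 48, 27, 36]
  queue [49] -> pop 49, enqueue [none], visited so far: [5, 31, 7, 48, 27, 36, 49]
Result: [5, 31, 7, 48, 27, 36, 49]


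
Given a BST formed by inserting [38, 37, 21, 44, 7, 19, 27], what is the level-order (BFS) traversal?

Tree insertion order: [38, 37, 21, 44, 7, 19, 27]
Tree (level-order array): [38, 37, 44, 21, None, None, None, 7, 27, None, 19]
BFS from the root, enqueuing left then right child of each popped node:
  queue [38] -> pop 38, enqueue [37, 44], visited so far: [38]
  queue [37, 44] -> pop 37, enqueue [21], visited so far: [38, 37]
  queue [44, 21] -> pop 44, enqueue [none], visited so far: [38, 37, 44]
  queue [21] -> pop 21, enqueue [7, 27], visited so far: [38, 37, 44, 21]
  queue [7, 27] -> pop 7, enqueue [19], visited so far: [38, 37, 44, 21, 7]
  queue [27, 19] -> pop 27, enqueue [none], visited so far: [38, 37, 44, 21, 7, 27]
  queue [19] -> pop 19, enqueue [none], visited so far: [38, 37, 44, 21, 7, 27, 19]
Result: [38, 37, 44, 21, 7, 27, 19]


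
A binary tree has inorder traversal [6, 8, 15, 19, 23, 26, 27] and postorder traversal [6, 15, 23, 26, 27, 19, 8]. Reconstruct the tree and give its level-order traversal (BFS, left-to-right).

Inorder:   [6, 8, 15, 19, 23, 26, 27]
Postorder: [6, 15, 23, 26, 27, 19, 8]
Algorithm: postorder visits root last, so walk postorder right-to-left;
each value is the root of the current inorder slice — split it at that
value, recurse on the right subtree first, then the left.
Recursive splits:
  root=8; inorder splits into left=[6], right=[15, 19, 23, 26, 27]
  root=19; inorder splits into left=[15], right=[23, 26, 27]
  root=27; inorder splits into left=[23, 26], right=[]
  root=26; inorder splits into left=[23], right=[]
  root=23; inorder splits into left=[], right=[]
  root=15; inorder splits into left=[], right=[]
  root=6; inorder splits into left=[], right=[]
Reconstructed level-order: [8, 6, 19, 15, 27, 26, 23]


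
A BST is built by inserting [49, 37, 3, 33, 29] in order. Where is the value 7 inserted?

Starting tree (level order): [49, 37, None, 3, None, None, 33, 29]
Insertion path: 49 -> 37 -> 3 -> 33 -> 29
Result: insert 7 as left child of 29
Final tree (level order): [49, 37, None, 3, None, None, 33, 29, None, 7]


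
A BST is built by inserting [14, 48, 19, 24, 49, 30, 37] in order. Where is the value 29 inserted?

Starting tree (level order): [14, None, 48, 19, 49, None, 24, None, None, None, 30, None, 37]
Insertion path: 14 -> 48 -> 19 -> 24 -> 30
Result: insert 29 as left child of 30
Final tree (level order): [14, None, 48, 19, 49, None, 24, None, None, None, 30, 29, 37]


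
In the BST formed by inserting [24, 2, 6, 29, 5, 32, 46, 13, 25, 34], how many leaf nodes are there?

Tree built from: [24, 2, 6, 29, 5, 32, 46, 13, 25, 34]
Tree (level-order array): [24, 2, 29, None, 6, 25, 32, 5, 13, None, None, None, 46, None, None, None, None, 34]
Rule: A leaf has 0 children.
Per-node child counts:
  node 24: 2 child(ren)
  node 2: 1 child(ren)
  node 6: 2 child(ren)
  node 5: 0 child(ren)
  node 13: 0 child(ren)
  node 29: 2 child(ren)
  node 25: 0 child(ren)
  node 32: 1 child(ren)
  node 46: 1 child(ren)
  node 34: 0 child(ren)
Matching nodes: [5, 13, 25, 34]
Count of leaf nodes: 4


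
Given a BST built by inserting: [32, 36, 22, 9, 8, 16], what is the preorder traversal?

Tree insertion order: [32, 36, 22, 9, 8, 16]
Tree (level-order array): [32, 22, 36, 9, None, None, None, 8, 16]
Preorder traversal: [32, 22, 9, 8, 16, 36]


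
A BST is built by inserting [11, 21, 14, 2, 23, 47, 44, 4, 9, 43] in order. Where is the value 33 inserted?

Starting tree (level order): [11, 2, 21, None, 4, 14, 23, None, 9, None, None, None, 47, None, None, 44, None, 43]
Insertion path: 11 -> 21 -> 23 -> 47 -> 44 -> 43
Result: insert 33 as left child of 43
Final tree (level order): [11, 2, 21, None, 4, 14, 23, None, 9, None, None, None, 47, None, None, 44, None, 43, None, 33]


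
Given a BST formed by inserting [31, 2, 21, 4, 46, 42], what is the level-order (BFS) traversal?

Tree insertion order: [31, 2, 21, 4, 46, 42]
Tree (level-order array): [31, 2, 46, None, 21, 42, None, 4]
BFS from the root, enqueuing left then right child of each popped node:
  queue [31] -> pop 31, enqueue [2, 46], visited so far: [31]
  queue [2, 46] -> pop 2, enqueue [21], visited so far: [31, 2]
  queue [46, 21] -> pop 46, enqueue [42], visited so far: [31, 2, 46]
  queue [21, 42] -> pop 21, enqueue [4], visited so far: [31, 2, 46, 21]
  queue [42, 4] -> pop 42, enqueue [none], visited so far: [31, 2, 46, 21, 42]
  queue [4] -> pop 4, enqueue [none], visited so far: [31, 2, 46, 21, 42, 4]
Result: [31, 2, 46, 21, 42, 4]


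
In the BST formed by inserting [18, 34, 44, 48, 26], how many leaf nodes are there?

Tree built from: [18, 34, 44, 48, 26]
Tree (level-order array): [18, None, 34, 26, 44, None, None, None, 48]
Rule: A leaf has 0 children.
Per-node child counts:
  node 18: 1 child(ren)
  node 34: 2 child(ren)
  node 26: 0 child(ren)
  node 44: 1 child(ren)
  node 48: 0 child(ren)
Matching nodes: [26, 48]
Count of leaf nodes: 2


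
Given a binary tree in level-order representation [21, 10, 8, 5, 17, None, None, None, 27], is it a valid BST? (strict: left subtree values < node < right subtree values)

Level-order array: [21, 10, 8, 5, 17, None, None, None, 27]
Validate using subtree bounds (lo, hi): at each node, require lo < value < hi,
then recurse left with hi=value and right with lo=value.
Preorder trace (stopping at first violation):
  at node 21 with bounds (-inf, +inf): OK
  at node 10 with bounds (-inf, 21): OK
  at node 5 with bounds (-inf, 10): OK
  at node 27 with bounds (5, 10): VIOLATION
Node 27 violates its bound: not (5 < 27 < 10).
Result: Not a valid BST


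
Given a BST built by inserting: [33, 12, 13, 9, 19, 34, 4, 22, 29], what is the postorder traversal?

Tree insertion order: [33, 12, 13, 9, 19, 34, 4, 22, 29]
Tree (level-order array): [33, 12, 34, 9, 13, None, None, 4, None, None, 19, None, None, None, 22, None, 29]
Postorder traversal: [4, 9, 29, 22, 19, 13, 12, 34, 33]


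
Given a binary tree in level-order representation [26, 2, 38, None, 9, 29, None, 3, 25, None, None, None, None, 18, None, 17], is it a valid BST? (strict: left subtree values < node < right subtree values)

Level-order array: [26, 2, 38, None, 9, 29, None, 3, 25, None, None, None, None, 18, None, 17]
Validate using subtree bounds (lo, hi): at each node, require lo < value < hi,
then recurse left with hi=value and right with lo=value.
Preorder trace (stopping at first violation):
  at node 26 with bounds (-inf, +inf): OK
  at node 2 with bounds (-inf, 26): OK
  at node 9 with bounds (2, 26): OK
  at node 3 with bounds (2, 9): OK
  at node 25 with bounds (9, 26): OK
  at node 18 with bounds (9, 25): OK
  at node 17 with bounds (9, 18): OK
  at node 38 with bounds (26, +inf): OK
  at node 29 with bounds (26, 38): OK
No violation found at any node.
Result: Valid BST


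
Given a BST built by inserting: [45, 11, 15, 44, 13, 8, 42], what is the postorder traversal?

Tree insertion order: [45, 11, 15, 44, 13, 8, 42]
Tree (level-order array): [45, 11, None, 8, 15, None, None, 13, 44, None, None, 42]
Postorder traversal: [8, 13, 42, 44, 15, 11, 45]


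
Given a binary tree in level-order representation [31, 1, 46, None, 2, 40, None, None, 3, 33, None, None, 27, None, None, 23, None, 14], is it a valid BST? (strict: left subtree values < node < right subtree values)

Level-order array: [31, 1, 46, None, 2, 40, None, None, 3, 33, None, None, 27, None, None, 23, None, 14]
Validate using subtree bounds (lo, hi): at each node, require lo < value < hi,
then recurse left with hi=value and right with lo=value.
Preorder trace (stopping at first violation):
  at node 31 with bounds (-inf, +inf): OK
  at node 1 with bounds (-inf, 31): OK
  at node 2 with bounds (1, 31): OK
  at node 3 with bounds (2, 31): OK
  at node 27 with bounds (3, 31): OK
  at node 23 with bounds (3, 27): OK
  at node 14 with bounds (3, 23): OK
  at node 46 with bounds (31, +inf): OK
  at node 40 with bounds (31, 46): OK
  at node 33 with bounds (31, 40): OK
No violation found at any node.
Result: Valid BST


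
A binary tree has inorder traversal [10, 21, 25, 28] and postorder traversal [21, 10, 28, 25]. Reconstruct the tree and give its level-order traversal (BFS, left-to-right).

Inorder:   [10, 21, 25, 28]
Postorder: [21, 10, 28, 25]
Algorithm: postorder visits root last, so walk postorder right-to-left;
each value is the root of the current inorder slice — split it at that
value, recurse on the right subtree first, then the left.
Recursive splits:
  root=25; inorder splits into left=[10, 21], right=[28]
  root=28; inorder splits into left=[], right=[]
  root=10; inorder splits into left=[], right=[21]
  root=21; inorder splits into left=[], right=[]
Reconstructed level-order: [25, 10, 28, 21]


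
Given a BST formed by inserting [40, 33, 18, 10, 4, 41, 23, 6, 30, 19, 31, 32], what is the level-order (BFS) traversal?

Tree insertion order: [40, 33, 18, 10, 4, 41, 23, 6, 30, 19, 31, 32]
Tree (level-order array): [40, 33, 41, 18, None, None, None, 10, 23, 4, None, 19, 30, None, 6, None, None, None, 31, None, None, None, 32]
BFS from the root, enqueuing left then right child of each popped node:
  queue [40] -> pop 40, enqueue [33, 41], visited so far: [40]
  queue [33, 41] -> pop 33, enqueue [18], visited so far: [40, 33]
  queue [41, 18] -> pop 41, enqueue [none], visited so far: [40, 33, 41]
  queue [18] -> pop 18, enqueue [10, 23], visited so far: [40, 33, 41, 18]
  queue [10, 23] -> pop 10, enqueue [4], visited so far: [40, 33, 41, 18, 10]
  queue [23, 4] -> pop 23, enqueue [19, 30], visited so far: [40, 33, 41, 18, 10, 23]
  queue [4, 19, 30] -> pop 4, enqueue [6], visited so far: [40, 33, 41, 18, 10, 23, 4]
  queue [19, 30, 6] -> pop 19, enqueue [none], visited so far: [40, 33, 41, 18, 10, 23, 4, 19]
  queue [30, 6] -> pop 30, enqueue [31], visited so far: [40, 33, 41, 18, 10, 23, 4, 19, 30]
  queue [6, 31] -> pop 6, enqueue [none], visited so far: [40, 33, 41, 18, 10, 23, 4, 19, 30, 6]
  queue [31] -> pop 31, enqueue [32], visited so far: [40, 33, 41, 18, 10, 23, 4, 19, 30, 6, 31]
  queue [32] -> pop 32, enqueue [none], visited so far: [40, 33, 41, 18, 10, 23, 4, 19, 30, 6, 31, 32]
Result: [40, 33, 41, 18, 10, 23, 4, 19, 30, 6, 31, 32]


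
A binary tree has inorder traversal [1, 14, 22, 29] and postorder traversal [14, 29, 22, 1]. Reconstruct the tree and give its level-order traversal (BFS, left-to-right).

Inorder:   [1, 14, 22, 29]
Postorder: [14, 29, 22, 1]
Algorithm: postorder visits root last, so walk postorder right-to-left;
each value is the root of the current inorder slice — split it at that
value, recurse on the right subtree first, then the left.
Recursive splits:
  root=1; inorder splits into left=[], right=[14, 22, 29]
  root=22; inorder splits into left=[14], right=[29]
  root=29; inorder splits into left=[], right=[]
  root=14; inorder splits into left=[], right=[]
Reconstructed level-order: [1, 22, 14, 29]


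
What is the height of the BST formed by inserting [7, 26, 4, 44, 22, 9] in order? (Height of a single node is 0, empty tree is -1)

Insertion order: [7, 26, 4, 44, 22, 9]
Tree (level-order array): [7, 4, 26, None, None, 22, 44, 9]
Compute height bottom-up (empty subtree = -1):
  height(4) = 1 + max(-1, -1) = 0
  height(9) = 1 + max(-1, -1) = 0
  height(22) = 1 + max(0, -1) = 1
  height(44) = 1 + max(-1, -1) = 0
  height(26) = 1 + max(1, 0) = 2
  height(7) = 1 + max(0, 2) = 3
Height = 3


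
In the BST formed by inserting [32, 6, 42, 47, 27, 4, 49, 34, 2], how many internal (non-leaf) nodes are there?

Tree built from: [32, 6, 42, 47, 27, 4, 49, 34, 2]
Tree (level-order array): [32, 6, 42, 4, 27, 34, 47, 2, None, None, None, None, None, None, 49]
Rule: An internal node has at least one child.
Per-node child counts:
  node 32: 2 child(ren)
  node 6: 2 child(ren)
  node 4: 1 child(ren)
  node 2: 0 child(ren)
  node 27: 0 child(ren)
  node 42: 2 child(ren)
  node 34: 0 child(ren)
  node 47: 1 child(ren)
  node 49: 0 child(ren)
Matching nodes: [32, 6, 4, 42, 47]
Count of internal (non-leaf) nodes: 5


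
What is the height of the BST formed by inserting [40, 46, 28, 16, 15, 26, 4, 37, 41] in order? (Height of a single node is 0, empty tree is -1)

Insertion order: [40, 46, 28, 16, 15, 26, 4, 37, 41]
Tree (level-order array): [40, 28, 46, 16, 37, 41, None, 15, 26, None, None, None, None, 4]
Compute height bottom-up (empty subtree = -1):
  height(4) = 1 + max(-1, -1) = 0
  height(15) = 1 + max(0, -1) = 1
  height(26) = 1 + max(-1, -1) = 0
  height(16) = 1 + max(1, 0) = 2
  height(37) = 1 + max(-1, -1) = 0
  height(28) = 1 + max(2, 0) = 3
  height(41) = 1 + max(-1, -1) = 0
  height(46) = 1 + max(0, -1) = 1
  height(40) = 1 + max(3, 1) = 4
Height = 4


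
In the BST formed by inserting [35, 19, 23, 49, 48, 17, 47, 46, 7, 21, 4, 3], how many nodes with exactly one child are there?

Tree built from: [35, 19, 23, 49, 48, 17, 47, 46, 7, 21, 4, 3]
Tree (level-order array): [35, 19, 49, 17, 23, 48, None, 7, None, 21, None, 47, None, 4, None, None, None, 46, None, 3]
Rule: These are nodes with exactly 1 non-null child.
Per-node child counts:
  node 35: 2 child(ren)
  node 19: 2 child(ren)
  node 17: 1 child(ren)
  node 7: 1 child(ren)
  node 4: 1 child(ren)
  node 3: 0 child(ren)
  node 23: 1 child(ren)
  node 21: 0 child(ren)
  node 49: 1 child(ren)
  node 48: 1 child(ren)
  node 47: 1 child(ren)
  node 46: 0 child(ren)
Matching nodes: [17, 7, 4, 23, 49, 48, 47]
Count of nodes with exactly one child: 7


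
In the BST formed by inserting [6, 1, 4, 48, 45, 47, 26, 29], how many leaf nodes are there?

Tree built from: [6, 1, 4, 48, 45, 47, 26, 29]
Tree (level-order array): [6, 1, 48, None, 4, 45, None, None, None, 26, 47, None, 29]
Rule: A leaf has 0 children.
Per-node child counts:
  node 6: 2 child(ren)
  node 1: 1 child(ren)
  node 4: 0 child(ren)
  node 48: 1 child(ren)
  node 45: 2 child(ren)
  node 26: 1 child(ren)
  node 29: 0 child(ren)
  node 47: 0 child(ren)
Matching nodes: [4, 29, 47]
Count of leaf nodes: 3


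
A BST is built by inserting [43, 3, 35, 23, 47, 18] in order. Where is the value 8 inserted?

Starting tree (level order): [43, 3, 47, None, 35, None, None, 23, None, 18]
Insertion path: 43 -> 3 -> 35 -> 23 -> 18
Result: insert 8 as left child of 18
Final tree (level order): [43, 3, 47, None, 35, None, None, 23, None, 18, None, 8]


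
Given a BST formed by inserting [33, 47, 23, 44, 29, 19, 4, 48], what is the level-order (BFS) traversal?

Tree insertion order: [33, 47, 23, 44, 29, 19, 4, 48]
Tree (level-order array): [33, 23, 47, 19, 29, 44, 48, 4]
BFS from the root, enqueuing left then right child of each popped node:
  queue [33] -> pop 33, enqueue [23, 47], visited so far: [33]
  queue [23, 47] -> pop 23, enqueue [19, 29], visited so far: [33, 23]
  queue [47, 19, 29] -> pop 47, enqueue [44, 48], visited so far: [33, 23, 47]
  queue [19, 29, 44, 48] -> pop 19, enqueue [4], visited so far: [33, 23, 47, 19]
  queue [29, 44, 48, 4] -> pop 29, enqueue [none], visited so far: [33, 23, 47, 19, 29]
  queue [44, 48, 4] -> pop 44, enqueue [none], visited so far: [33, 23, 47, 19, 29, 44]
  queue [48, 4] -> pop 48, enqueue [none], visited so far: [33, 23, 47, 19, 29, 44, 48]
  queue [4] -> pop 4, enqueue [none], visited so far: [33, 23, 47, 19, 29, 44, 48, 4]
Result: [33, 23, 47, 19, 29, 44, 48, 4]


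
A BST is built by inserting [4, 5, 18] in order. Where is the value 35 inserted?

Starting tree (level order): [4, None, 5, None, 18]
Insertion path: 4 -> 5 -> 18
Result: insert 35 as right child of 18
Final tree (level order): [4, None, 5, None, 18, None, 35]


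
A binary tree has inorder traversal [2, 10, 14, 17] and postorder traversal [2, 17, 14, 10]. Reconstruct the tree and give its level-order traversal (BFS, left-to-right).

Inorder:   [2, 10, 14, 17]
Postorder: [2, 17, 14, 10]
Algorithm: postorder visits root last, so walk postorder right-to-left;
each value is the root of the current inorder slice — split it at that
value, recurse on the right subtree first, then the left.
Recursive splits:
  root=10; inorder splits into left=[2], right=[14, 17]
  root=14; inorder splits into left=[], right=[17]
  root=17; inorder splits into left=[], right=[]
  root=2; inorder splits into left=[], right=[]
Reconstructed level-order: [10, 2, 14, 17]
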